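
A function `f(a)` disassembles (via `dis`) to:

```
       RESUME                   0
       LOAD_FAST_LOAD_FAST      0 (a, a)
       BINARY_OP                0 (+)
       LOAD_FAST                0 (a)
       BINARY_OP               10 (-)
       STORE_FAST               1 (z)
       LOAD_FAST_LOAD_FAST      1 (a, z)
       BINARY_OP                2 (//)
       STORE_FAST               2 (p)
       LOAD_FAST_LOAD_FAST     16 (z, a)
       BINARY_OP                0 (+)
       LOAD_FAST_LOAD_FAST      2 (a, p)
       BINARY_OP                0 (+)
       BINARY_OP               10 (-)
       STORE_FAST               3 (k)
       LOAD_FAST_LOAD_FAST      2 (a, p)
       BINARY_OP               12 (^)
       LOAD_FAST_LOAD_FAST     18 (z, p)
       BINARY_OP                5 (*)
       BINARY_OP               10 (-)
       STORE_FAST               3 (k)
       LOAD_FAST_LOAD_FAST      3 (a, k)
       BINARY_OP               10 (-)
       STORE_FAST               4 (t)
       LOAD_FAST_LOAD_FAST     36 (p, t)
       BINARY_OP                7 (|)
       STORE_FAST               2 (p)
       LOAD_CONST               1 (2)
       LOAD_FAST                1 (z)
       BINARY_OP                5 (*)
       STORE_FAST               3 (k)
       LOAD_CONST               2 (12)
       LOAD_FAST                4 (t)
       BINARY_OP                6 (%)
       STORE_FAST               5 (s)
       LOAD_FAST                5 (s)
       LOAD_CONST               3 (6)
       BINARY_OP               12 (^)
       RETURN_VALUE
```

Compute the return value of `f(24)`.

LOAD_FAST_LOAD_FAST a,a → push 24,24. Stack: [24, 24]
BINARY_OP + → 24 + 24 = 48. Stack: [48]
LOAD_FAST a → push 24. Stack: [48, 24]
BINARY_OP - → 48 - 24 = 24. Stack: [24]
STORE_FAST z → z=24. Stack: []
LOAD_FAST_LOAD_FAST a,z → push 24,24. Stack: [24, 24]
BINARY_OP // → 24 // 24 = 1. Stack: [1]
STORE_FAST p → p=1. Stack: []
LOAD_FAST_LOAD_FAST z,a → push 24,24. Stack: [24, 24]
BINARY_OP + → 24 + 24 = 48. Stack: [48]
LOAD_FAST_LOAD_FAST a,p → push 24,1. Stack: [48, 24, 1]
BINARY_OP + → 24 + 1 = 25. Stack: [48, 25]
BINARY_OP - → 48 - 25 = 23. Stack: [23]
STORE_FAST k → k=23. Stack: []
LOAD_FAST_LOAD_FAST a,p → push 24,1. Stack: [24, 1]
BINARY_OP ^ → 24 ^ 1 = 25. Stack: [25]
LOAD_FAST_LOAD_FAST z,p → push 24,1. Stack: [25, 24, 1]
BINARY_OP * → 24 * 1 = 24. Stack: [25, 24]
BINARY_OP - → 25 - 24 = 1. Stack: [1]
STORE_FAST k → k=1. Stack: []
LOAD_FAST_LOAD_FAST a,k → push 24,1. Stack: [24, 1]
BINARY_OP - → 24 - 1 = 23. Stack: [23]
STORE_FAST t → t=23. Stack: []
LOAD_FAST_LOAD_FAST p,t → push 1,23. Stack: [1, 23]
BINARY_OP | → 1 | 23 = 23. Stack: [23]
STORE_FAST p → p=23. Stack: []
LOAD_CONST → push 2. Stack: [2]
LOAD_FAST z → push 24. Stack: [2, 24]
BINARY_OP * → 2 * 24 = 48. Stack: [48]
STORE_FAST k → k=48. Stack: []
LOAD_CONST → push 12. Stack: [12]
LOAD_FAST t → push 23. Stack: [12, 23]
BINARY_OP % → 12 % 23 = 12. Stack: [12]
STORE_FAST s → s=12. Stack: []
LOAD_FAST s → push 12. Stack: [12]
LOAD_CONST → push 6. Stack: [12, 6]
BINARY_OP ^ → 12 ^ 6 = 10. Stack: [10]
RETURN_VALUE → return 10.

10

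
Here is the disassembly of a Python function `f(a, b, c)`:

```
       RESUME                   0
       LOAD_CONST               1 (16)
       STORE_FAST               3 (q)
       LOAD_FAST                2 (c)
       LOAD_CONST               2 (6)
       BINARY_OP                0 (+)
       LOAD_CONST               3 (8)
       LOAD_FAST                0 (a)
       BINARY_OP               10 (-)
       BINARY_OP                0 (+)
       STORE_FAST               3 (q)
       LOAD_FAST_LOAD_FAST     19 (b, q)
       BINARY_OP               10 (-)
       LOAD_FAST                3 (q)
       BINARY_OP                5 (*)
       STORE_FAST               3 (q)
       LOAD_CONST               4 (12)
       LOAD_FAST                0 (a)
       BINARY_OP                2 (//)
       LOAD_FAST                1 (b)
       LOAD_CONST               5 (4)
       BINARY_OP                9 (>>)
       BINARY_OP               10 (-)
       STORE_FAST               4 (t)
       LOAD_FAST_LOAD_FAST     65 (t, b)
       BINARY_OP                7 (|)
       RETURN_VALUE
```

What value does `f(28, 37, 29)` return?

-1

LOAD_CONST → push 16. Stack: [16]
STORE_FAST q → q=16. Stack: []
LOAD_FAST c → push 29. Stack: [29]
LOAD_CONST → push 6. Stack: [29, 6]
BINARY_OP + → 29 + 6 = 35. Stack: [35]
LOAD_CONST → push 8. Stack: [35, 8]
LOAD_FAST a → push 28. Stack: [35, 8, 28]
BINARY_OP - → 8 - 28 = -20. Stack: [35, -20]
BINARY_OP + → 35 + -20 = 15. Stack: [15]
STORE_FAST q → q=15. Stack: []
LOAD_FAST_LOAD_FAST b,q → push 37,15. Stack: [37, 15]
BINARY_OP - → 37 - 15 = 22. Stack: [22]
LOAD_FAST q → push 15. Stack: [22, 15]
BINARY_OP * → 22 * 15 = 330. Stack: [330]
STORE_FAST q → q=330. Stack: []
LOAD_CONST → push 12. Stack: [12]
LOAD_FAST a → push 28. Stack: [12, 28]
BINARY_OP // → 12 // 28 = 0. Stack: [0]
LOAD_FAST b → push 37. Stack: [0, 37]
LOAD_CONST → push 4. Stack: [0, 37, 4]
BINARY_OP >> → 37 >> 4 = 2. Stack: [0, 2]
BINARY_OP - → 0 - 2 = -2. Stack: [-2]
STORE_FAST t → t=-2. Stack: []
LOAD_FAST_LOAD_FAST t,b → push -2,37. Stack: [-2, 37]
BINARY_OP | → -2 | 37 = -1. Stack: [-1]
RETURN_VALUE → return -1.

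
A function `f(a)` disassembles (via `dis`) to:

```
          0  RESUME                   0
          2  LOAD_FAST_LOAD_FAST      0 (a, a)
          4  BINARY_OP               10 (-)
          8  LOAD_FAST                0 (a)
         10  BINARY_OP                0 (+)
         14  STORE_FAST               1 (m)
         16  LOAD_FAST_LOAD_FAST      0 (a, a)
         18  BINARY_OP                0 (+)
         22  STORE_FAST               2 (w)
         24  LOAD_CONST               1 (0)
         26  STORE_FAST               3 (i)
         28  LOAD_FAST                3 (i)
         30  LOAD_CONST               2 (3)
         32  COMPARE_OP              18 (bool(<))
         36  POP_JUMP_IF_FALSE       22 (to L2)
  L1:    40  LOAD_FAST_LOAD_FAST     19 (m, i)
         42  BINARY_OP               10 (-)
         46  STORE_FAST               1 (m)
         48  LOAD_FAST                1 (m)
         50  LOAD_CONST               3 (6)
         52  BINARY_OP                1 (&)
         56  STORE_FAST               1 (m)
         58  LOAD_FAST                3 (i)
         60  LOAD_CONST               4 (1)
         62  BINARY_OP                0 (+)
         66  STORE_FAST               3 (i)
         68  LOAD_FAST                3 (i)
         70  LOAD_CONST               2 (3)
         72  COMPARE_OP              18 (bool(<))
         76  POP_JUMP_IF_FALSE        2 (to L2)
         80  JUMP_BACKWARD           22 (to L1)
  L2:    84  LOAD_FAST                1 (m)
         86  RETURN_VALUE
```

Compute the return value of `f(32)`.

LOAD_FAST_LOAD_FAST a,a → push 32,32. Stack: [32, 32]
BINARY_OP - → 32 - 32 = 0. Stack: [0]
LOAD_FAST a → push 32. Stack: [0, 32]
BINARY_OP + → 0 + 32 = 32. Stack: [32]
STORE_FAST m → m=32. Stack: []
LOAD_FAST_LOAD_FAST a,a → push 32,32. Stack: [32, 32]
BINARY_OP + → 32 + 32 = 64. Stack: [64]
STORE_FAST w → w=64. Stack: []
LOAD_CONST → push 0. Stack: [0]
STORE_FAST i → i=0. Stack: []
LOAD_FAST i → push 0. Stack: [0]
LOAD_CONST → push 3. Stack: [0, 3]
COMPARE_OP bool(<) → 0 vs 3 = True. Stack: [True]
POP_JUMP_IF_FALSE → pop True; no jump. Stack: []
LOAD_FAST_LOAD_FAST m,i → push 32,0. Stack: [32, 0]
BINARY_OP - → 32 - 0 = 32. Stack: [32]
STORE_FAST m → m=32. Stack: []
LOAD_FAST m → push 32. Stack: [32]
LOAD_CONST → push 6. Stack: [32, 6]
BINARY_OP & → 32 & 6 = 0. Stack: [0]
STORE_FAST m → m=0. Stack: []
LOAD_FAST i → push 0. Stack: [0]
LOAD_CONST → push 1. Stack: [0, 1]
BINARY_OP + → 0 + 1 = 1. Stack: [1]
STORE_FAST i → i=1. Stack: []
LOAD_FAST i → push 1. Stack: [1]
LOAD_CONST → push 3. Stack: [1, 3]
COMPARE_OP bool(<) → 1 vs 3 = True. Stack: [True]
POP_JUMP_IF_FALSE → pop True; no jump. Stack: []
LOAD_FAST_LOAD_FAST m,i → push 0,1. Stack: [0, 1]
BINARY_OP - → 0 - 1 = -1. Stack: [-1]
STORE_FAST m → m=-1. Stack: []
LOAD_FAST m → push -1. Stack: [-1]
LOAD_CONST → push 6. Stack: [-1, 6]
BINARY_OP & → -1 & 6 = 6. Stack: [6]
STORE_FAST m → m=6. Stack: []
LOAD_FAST i → push 1. Stack: [1]
LOAD_CONST → push 1. Stack: [1, 1]
BINARY_OP + → 1 + 1 = 2. Stack: [2]
STORE_FAST i → i=2. Stack: []
LOAD_FAST i → push 2. Stack: [2]
LOAD_CONST → push 3. Stack: [2, 3]
COMPARE_OP bool(<) → 2 vs 3 = True. Stack: [True]
POP_JUMP_IF_FALSE → pop True; no jump. Stack: []
LOAD_FAST_LOAD_FAST m,i → push 6,2. Stack: [6, 2]
BINARY_OP - → 6 - 2 = 4. Stack: [4]
STORE_FAST m → m=4. Stack: []
LOAD_FAST m → push 4. Stack: [4]
LOAD_CONST → push 6. Stack: [4, 6]
BINARY_OP & → 4 & 6 = 4. Stack: [4]
STORE_FAST m → m=4. Stack: []
LOAD_FAST i → push 2. Stack: [2]
LOAD_CONST → push 1. Stack: [2, 1]
BINARY_OP + → 2 + 1 = 3. Stack: [3]
STORE_FAST i → i=3. Stack: []
LOAD_FAST i → push 3. Stack: [3]
LOAD_CONST → push 3. Stack: [3, 3]
COMPARE_OP bool(<) → 3 vs 3 = False. Stack: [False]
POP_JUMP_IF_FALSE → pop False; jump. Stack: []
LOAD_FAST m → push 4. Stack: [4]
RETURN_VALUE → return 4.

4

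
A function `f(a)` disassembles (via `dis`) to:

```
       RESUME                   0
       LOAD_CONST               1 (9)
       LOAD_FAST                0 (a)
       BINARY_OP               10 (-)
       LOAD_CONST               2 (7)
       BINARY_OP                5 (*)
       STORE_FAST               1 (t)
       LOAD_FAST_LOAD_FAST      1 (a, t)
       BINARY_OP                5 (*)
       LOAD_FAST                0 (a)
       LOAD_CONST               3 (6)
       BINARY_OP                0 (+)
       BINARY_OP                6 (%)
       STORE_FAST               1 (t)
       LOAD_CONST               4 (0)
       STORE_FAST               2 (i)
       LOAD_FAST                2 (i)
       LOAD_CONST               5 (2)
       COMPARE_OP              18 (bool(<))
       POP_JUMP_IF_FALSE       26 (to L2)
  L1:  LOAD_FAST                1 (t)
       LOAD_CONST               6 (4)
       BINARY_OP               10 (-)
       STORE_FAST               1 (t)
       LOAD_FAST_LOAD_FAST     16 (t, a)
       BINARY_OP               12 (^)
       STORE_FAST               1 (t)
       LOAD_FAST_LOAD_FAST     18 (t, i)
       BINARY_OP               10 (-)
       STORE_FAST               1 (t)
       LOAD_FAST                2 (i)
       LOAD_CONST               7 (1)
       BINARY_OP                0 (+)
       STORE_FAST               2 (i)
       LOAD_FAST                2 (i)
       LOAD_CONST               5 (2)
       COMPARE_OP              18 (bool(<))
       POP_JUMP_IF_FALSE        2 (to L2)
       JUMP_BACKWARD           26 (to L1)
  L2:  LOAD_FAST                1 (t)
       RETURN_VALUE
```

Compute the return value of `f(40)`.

53

LOAD_CONST → push 9. Stack: [9]
LOAD_FAST a → push 40. Stack: [9, 40]
BINARY_OP - → 9 - 40 = -31. Stack: [-31]
LOAD_CONST → push 7. Stack: [-31, 7]
BINARY_OP * → -31 * 7 = -217. Stack: [-217]
STORE_FAST t → t=-217. Stack: []
LOAD_FAST_LOAD_FAST a,t → push 40,-217. Stack: [40, -217]
BINARY_OP * → 40 * -217 = -8680. Stack: [-8680]
LOAD_FAST a → push 40. Stack: [-8680, 40]
LOAD_CONST → push 6. Stack: [-8680, 40, 6]
BINARY_OP + → 40 + 6 = 46. Stack: [-8680, 46]
BINARY_OP % → -8680 % 46 = 14. Stack: [14]
STORE_FAST t → t=14. Stack: []
LOAD_CONST → push 0. Stack: [0]
STORE_FAST i → i=0. Stack: []
LOAD_FAST i → push 0. Stack: [0]
LOAD_CONST → push 2. Stack: [0, 2]
COMPARE_OP bool(<) → 0 vs 2 = True. Stack: [True]
POP_JUMP_IF_FALSE → pop True; no jump. Stack: []
LOAD_FAST t → push 14. Stack: [14]
LOAD_CONST → push 4. Stack: [14, 4]
BINARY_OP - → 14 - 4 = 10. Stack: [10]
STORE_FAST t → t=10. Stack: []
LOAD_FAST_LOAD_FAST t,a → push 10,40. Stack: [10, 40]
BINARY_OP ^ → 10 ^ 40 = 34. Stack: [34]
STORE_FAST t → t=34. Stack: []
LOAD_FAST_LOAD_FAST t,i → push 34,0. Stack: [34, 0]
BINARY_OP - → 34 - 0 = 34. Stack: [34]
STORE_FAST t → t=34. Stack: []
LOAD_FAST i → push 0. Stack: [0]
LOAD_CONST → push 1. Stack: [0, 1]
BINARY_OP + → 0 + 1 = 1. Stack: [1]
STORE_FAST i → i=1. Stack: []
LOAD_FAST i → push 1. Stack: [1]
LOAD_CONST → push 2. Stack: [1, 2]
COMPARE_OP bool(<) → 1 vs 2 = True. Stack: [True]
POP_JUMP_IF_FALSE → pop True; no jump. Stack: []
LOAD_FAST t → push 34. Stack: [34]
LOAD_CONST → push 4. Stack: [34, 4]
BINARY_OP - → 34 - 4 = 30. Stack: [30]
STORE_FAST t → t=30. Stack: []
LOAD_FAST_LOAD_FAST t,a → push 30,40. Stack: [30, 40]
BINARY_OP ^ → 30 ^ 40 = 54. Stack: [54]
STORE_FAST t → t=54. Stack: []
LOAD_FAST_LOAD_FAST t,i → push 54,1. Stack: [54, 1]
BINARY_OP - → 54 - 1 = 53. Stack: [53]
STORE_FAST t → t=53. Stack: []
LOAD_FAST i → push 1. Stack: [1]
LOAD_CONST → push 1. Stack: [1, 1]
BINARY_OP + → 1 + 1 = 2. Stack: [2]
STORE_FAST i → i=2. Stack: []
LOAD_FAST i → push 2. Stack: [2]
LOAD_CONST → push 2. Stack: [2, 2]
COMPARE_OP bool(<) → 2 vs 2 = False. Stack: [False]
POP_JUMP_IF_FALSE → pop False; jump. Stack: []
LOAD_FAST t → push 53. Stack: [53]
RETURN_VALUE → return 53.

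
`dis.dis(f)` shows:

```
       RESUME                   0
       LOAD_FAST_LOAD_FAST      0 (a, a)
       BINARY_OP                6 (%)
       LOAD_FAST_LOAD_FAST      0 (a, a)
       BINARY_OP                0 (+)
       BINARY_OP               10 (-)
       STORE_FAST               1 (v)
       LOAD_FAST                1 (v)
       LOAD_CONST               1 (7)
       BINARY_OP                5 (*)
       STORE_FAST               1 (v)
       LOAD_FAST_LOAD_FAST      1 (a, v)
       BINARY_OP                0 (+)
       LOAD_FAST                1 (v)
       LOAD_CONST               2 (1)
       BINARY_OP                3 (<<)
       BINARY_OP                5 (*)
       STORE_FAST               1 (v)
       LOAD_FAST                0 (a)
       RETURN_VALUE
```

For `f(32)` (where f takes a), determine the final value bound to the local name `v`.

LOAD_FAST_LOAD_FAST a,a → push 32,32. Stack: [32, 32]
BINARY_OP % → 32 % 32 = 0. Stack: [0]
LOAD_FAST_LOAD_FAST a,a → push 32,32. Stack: [0, 32, 32]
BINARY_OP + → 32 + 32 = 64. Stack: [0, 64]
BINARY_OP - → 0 - 64 = -64. Stack: [-64]
STORE_FAST v → v=-64. Stack: []
LOAD_FAST v → push -64. Stack: [-64]
LOAD_CONST → push 7. Stack: [-64, 7]
BINARY_OP * → -64 * 7 = -448. Stack: [-448]
STORE_FAST v → v=-448. Stack: []
LOAD_FAST_LOAD_FAST a,v → push 32,-448. Stack: [32, -448]
BINARY_OP + → 32 + -448 = -416. Stack: [-416]
LOAD_FAST v → push -448. Stack: [-416, -448]
LOAD_CONST → push 1. Stack: [-416, -448, 1]
BINARY_OP << → -448 << 1 = -896. Stack: [-416, -896]
BINARY_OP * → -416 * -896 = 372736. Stack: [372736]
STORE_FAST v → v=372736. Stack: []
LOAD_FAST a → push 32. Stack: [32]
RETURN_VALUE → return 32.

372736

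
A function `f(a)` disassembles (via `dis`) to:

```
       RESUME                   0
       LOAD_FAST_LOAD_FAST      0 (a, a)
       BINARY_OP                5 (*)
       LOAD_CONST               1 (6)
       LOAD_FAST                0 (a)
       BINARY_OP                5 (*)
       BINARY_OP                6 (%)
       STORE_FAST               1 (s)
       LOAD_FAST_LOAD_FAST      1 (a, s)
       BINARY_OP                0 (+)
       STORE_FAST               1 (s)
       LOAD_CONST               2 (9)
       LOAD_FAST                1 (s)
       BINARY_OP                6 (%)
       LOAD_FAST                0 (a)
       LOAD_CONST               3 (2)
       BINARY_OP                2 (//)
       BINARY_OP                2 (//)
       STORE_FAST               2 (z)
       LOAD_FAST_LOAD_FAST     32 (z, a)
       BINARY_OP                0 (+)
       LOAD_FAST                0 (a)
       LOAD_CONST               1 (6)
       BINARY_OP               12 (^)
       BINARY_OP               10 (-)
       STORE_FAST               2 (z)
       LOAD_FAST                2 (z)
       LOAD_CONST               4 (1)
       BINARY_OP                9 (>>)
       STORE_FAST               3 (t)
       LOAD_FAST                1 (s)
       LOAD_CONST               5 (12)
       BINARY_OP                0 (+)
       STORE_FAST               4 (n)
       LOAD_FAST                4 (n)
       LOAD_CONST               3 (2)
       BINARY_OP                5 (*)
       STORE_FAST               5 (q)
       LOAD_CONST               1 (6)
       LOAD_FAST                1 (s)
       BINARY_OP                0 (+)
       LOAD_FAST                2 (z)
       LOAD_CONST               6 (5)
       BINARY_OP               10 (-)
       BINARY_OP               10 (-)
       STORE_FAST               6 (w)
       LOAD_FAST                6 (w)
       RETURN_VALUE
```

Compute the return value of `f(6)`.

10

LOAD_FAST_LOAD_FAST a,a → push 6,6. Stack: [6, 6]
BINARY_OP * → 6 * 6 = 36. Stack: [36]
LOAD_CONST → push 6. Stack: [36, 6]
LOAD_FAST a → push 6. Stack: [36, 6, 6]
BINARY_OP * → 6 * 6 = 36. Stack: [36, 36]
BINARY_OP % → 36 % 36 = 0. Stack: [0]
STORE_FAST s → s=0. Stack: []
LOAD_FAST_LOAD_FAST a,s → push 6,0. Stack: [6, 0]
BINARY_OP + → 6 + 0 = 6. Stack: [6]
STORE_FAST s → s=6. Stack: []
LOAD_CONST → push 9. Stack: [9]
LOAD_FAST s → push 6. Stack: [9, 6]
BINARY_OP % → 9 % 6 = 3. Stack: [3]
LOAD_FAST a → push 6. Stack: [3, 6]
LOAD_CONST → push 2. Stack: [3, 6, 2]
BINARY_OP // → 6 // 2 = 3. Stack: [3, 3]
BINARY_OP // → 3 // 3 = 1. Stack: [1]
STORE_FAST z → z=1. Stack: []
LOAD_FAST_LOAD_FAST z,a → push 1,6. Stack: [1, 6]
BINARY_OP + → 1 + 6 = 7. Stack: [7]
LOAD_FAST a → push 6. Stack: [7, 6]
LOAD_CONST → push 6. Stack: [7, 6, 6]
BINARY_OP ^ → 6 ^ 6 = 0. Stack: [7, 0]
BINARY_OP - → 7 - 0 = 7. Stack: [7]
STORE_FAST z → z=7. Stack: []
LOAD_FAST z → push 7. Stack: [7]
LOAD_CONST → push 1. Stack: [7, 1]
BINARY_OP >> → 7 >> 1 = 3. Stack: [3]
STORE_FAST t → t=3. Stack: []
LOAD_FAST s → push 6. Stack: [6]
LOAD_CONST → push 12. Stack: [6, 12]
BINARY_OP + → 6 + 12 = 18. Stack: [18]
STORE_FAST n → n=18. Stack: []
LOAD_FAST n → push 18. Stack: [18]
LOAD_CONST → push 2. Stack: [18, 2]
BINARY_OP * → 18 * 2 = 36. Stack: [36]
STORE_FAST q → q=36. Stack: []
LOAD_CONST → push 6. Stack: [6]
LOAD_FAST s → push 6. Stack: [6, 6]
BINARY_OP + → 6 + 6 = 12. Stack: [12]
LOAD_FAST z → push 7. Stack: [12, 7]
LOAD_CONST → push 5. Stack: [12, 7, 5]
BINARY_OP - → 7 - 5 = 2. Stack: [12, 2]
BINARY_OP - → 12 - 2 = 10. Stack: [10]
STORE_FAST w → w=10. Stack: []
LOAD_FAST w → push 10. Stack: [10]
RETURN_VALUE → return 10.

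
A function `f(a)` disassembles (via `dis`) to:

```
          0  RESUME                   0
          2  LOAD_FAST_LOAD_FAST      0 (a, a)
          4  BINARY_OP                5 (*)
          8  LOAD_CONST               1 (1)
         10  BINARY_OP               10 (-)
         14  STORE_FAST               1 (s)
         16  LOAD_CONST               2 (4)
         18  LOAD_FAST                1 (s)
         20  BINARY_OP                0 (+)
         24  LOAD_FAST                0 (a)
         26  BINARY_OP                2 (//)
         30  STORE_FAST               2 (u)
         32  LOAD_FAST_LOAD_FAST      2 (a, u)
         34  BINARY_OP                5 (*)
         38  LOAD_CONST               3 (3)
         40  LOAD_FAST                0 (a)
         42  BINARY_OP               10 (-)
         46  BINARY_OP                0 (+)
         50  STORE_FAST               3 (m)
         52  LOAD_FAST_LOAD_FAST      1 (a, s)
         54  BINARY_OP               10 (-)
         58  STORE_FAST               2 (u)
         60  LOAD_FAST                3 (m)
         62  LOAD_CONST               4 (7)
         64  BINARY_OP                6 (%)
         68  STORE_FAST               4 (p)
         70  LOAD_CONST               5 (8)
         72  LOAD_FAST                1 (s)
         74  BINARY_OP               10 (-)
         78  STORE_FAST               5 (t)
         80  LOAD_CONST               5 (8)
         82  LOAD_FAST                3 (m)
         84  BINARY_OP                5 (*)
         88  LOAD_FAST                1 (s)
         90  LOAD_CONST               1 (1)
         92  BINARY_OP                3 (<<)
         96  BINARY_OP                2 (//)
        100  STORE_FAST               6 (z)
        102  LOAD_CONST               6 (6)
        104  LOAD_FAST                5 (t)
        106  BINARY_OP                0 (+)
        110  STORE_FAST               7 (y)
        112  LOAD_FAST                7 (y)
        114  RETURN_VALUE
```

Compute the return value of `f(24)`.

-561

LOAD_FAST_LOAD_FAST a,a → push 24,24. Stack: [24, 24]
BINARY_OP * → 24 * 24 = 576. Stack: [576]
LOAD_CONST → push 1. Stack: [576, 1]
BINARY_OP - → 576 - 1 = 575. Stack: [575]
STORE_FAST s → s=575. Stack: []
LOAD_CONST → push 4. Stack: [4]
LOAD_FAST s → push 575. Stack: [4, 575]
BINARY_OP + → 4 + 575 = 579. Stack: [579]
LOAD_FAST a → push 24. Stack: [579, 24]
BINARY_OP // → 579 // 24 = 24. Stack: [24]
STORE_FAST u → u=24. Stack: []
LOAD_FAST_LOAD_FAST a,u → push 24,24. Stack: [24, 24]
BINARY_OP * → 24 * 24 = 576. Stack: [576]
LOAD_CONST → push 3. Stack: [576, 3]
LOAD_FAST a → push 24. Stack: [576, 3, 24]
BINARY_OP - → 3 - 24 = -21. Stack: [576, -21]
BINARY_OP + → 576 + -21 = 555. Stack: [555]
STORE_FAST m → m=555. Stack: []
LOAD_FAST_LOAD_FAST a,s → push 24,575. Stack: [24, 575]
BINARY_OP - → 24 - 575 = -551. Stack: [-551]
STORE_FAST u → u=-551. Stack: []
LOAD_FAST m → push 555. Stack: [555]
LOAD_CONST → push 7. Stack: [555, 7]
BINARY_OP % → 555 % 7 = 2. Stack: [2]
STORE_FAST p → p=2. Stack: []
LOAD_CONST → push 8. Stack: [8]
LOAD_FAST s → push 575. Stack: [8, 575]
BINARY_OP - → 8 - 575 = -567. Stack: [-567]
STORE_FAST t → t=-567. Stack: []
LOAD_CONST → push 8. Stack: [8]
LOAD_FAST m → push 555. Stack: [8, 555]
BINARY_OP * → 8 * 555 = 4440. Stack: [4440]
LOAD_FAST s → push 575. Stack: [4440, 575]
LOAD_CONST → push 1. Stack: [4440, 575, 1]
BINARY_OP << → 575 << 1 = 1150. Stack: [4440, 1150]
BINARY_OP // → 4440 // 1150 = 3. Stack: [3]
STORE_FAST z → z=3. Stack: []
LOAD_CONST → push 6. Stack: [6]
LOAD_FAST t → push -567. Stack: [6, -567]
BINARY_OP + → 6 + -567 = -561. Stack: [-561]
STORE_FAST y → y=-561. Stack: []
LOAD_FAST y → push -561. Stack: [-561]
RETURN_VALUE → return -561.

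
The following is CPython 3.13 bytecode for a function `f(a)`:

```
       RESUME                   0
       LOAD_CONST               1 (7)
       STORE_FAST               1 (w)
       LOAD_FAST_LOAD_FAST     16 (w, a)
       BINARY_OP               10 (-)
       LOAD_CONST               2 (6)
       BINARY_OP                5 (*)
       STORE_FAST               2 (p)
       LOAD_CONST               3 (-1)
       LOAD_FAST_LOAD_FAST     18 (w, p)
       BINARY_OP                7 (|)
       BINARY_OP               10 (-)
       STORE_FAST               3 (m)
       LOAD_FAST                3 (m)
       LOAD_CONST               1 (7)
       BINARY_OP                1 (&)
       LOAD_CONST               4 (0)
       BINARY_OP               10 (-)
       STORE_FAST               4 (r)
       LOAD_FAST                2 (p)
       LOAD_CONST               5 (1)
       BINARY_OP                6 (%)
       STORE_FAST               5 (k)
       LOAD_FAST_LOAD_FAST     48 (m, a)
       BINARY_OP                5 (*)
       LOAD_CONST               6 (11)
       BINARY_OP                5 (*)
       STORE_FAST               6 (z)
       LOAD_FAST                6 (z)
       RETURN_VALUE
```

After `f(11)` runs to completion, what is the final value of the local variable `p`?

LOAD_CONST → push 7. Stack: [7]
STORE_FAST w → w=7. Stack: []
LOAD_FAST_LOAD_FAST w,a → push 7,11. Stack: [7, 11]
BINARY_OP - → 7 - 11 = -4. Stack: [-4]
LOAD_CONST → push 6. Stack: [-4, 6]
BINARY_OP * → -4 * 6 = -24. Stack: [-24]
STORE_FAST p → p=-24. Stack: []
LOAD_CONST → push -1. Stack: [-1]
LOAD_FAST_LOAD_FAST w,p → push 7,-24. Stack: [-1, 7, -24]
BINARY_OP | → 7 | -24 = -17. Stack: [-1, -17]
BINARY_OP - → -1 - -17 = 16. Stack: [16]
STORE_FAST m → m=16. Stack: []
LOAD_FAST m → push 16. Stack: [16]
LOAD_CONST → push 7. Stack: [16, 7]
BINARY_OP & → 16 & 7 = 0. Stack: [0]
LOAD_CONST → push 0. Stack: [0, 0]
BINARY_OP - → 0 - 0 = 0. Stack: [0]
STORE_FAST r → r=0. Stack: []
LOAD_FAST p → push -24. Stack: [-24]
LOAD_CONST → push 1. Stack: [-24, 1]
BINARY_OP % → -24 % 1 = 0. Stack: [0]
STORE_FAST k → k=0. Stack: []
LOAD_FAST_LOAD_FAST m,a → push 16,11. Stack: [16, 11]
BINARY_OP * → 16 * 11 = 176. Stack: [176]
LOAD_CONST → push 11. Stack: [176, 11]
BINARY_OP * → 176 * 11 = 1936. Stack: [1936]
STORE_FAST z → z=1936. Stack: []
LOAD_FAST z → push 1936. Stack: [1936]
RETURN_VALUE → return 1936.

-24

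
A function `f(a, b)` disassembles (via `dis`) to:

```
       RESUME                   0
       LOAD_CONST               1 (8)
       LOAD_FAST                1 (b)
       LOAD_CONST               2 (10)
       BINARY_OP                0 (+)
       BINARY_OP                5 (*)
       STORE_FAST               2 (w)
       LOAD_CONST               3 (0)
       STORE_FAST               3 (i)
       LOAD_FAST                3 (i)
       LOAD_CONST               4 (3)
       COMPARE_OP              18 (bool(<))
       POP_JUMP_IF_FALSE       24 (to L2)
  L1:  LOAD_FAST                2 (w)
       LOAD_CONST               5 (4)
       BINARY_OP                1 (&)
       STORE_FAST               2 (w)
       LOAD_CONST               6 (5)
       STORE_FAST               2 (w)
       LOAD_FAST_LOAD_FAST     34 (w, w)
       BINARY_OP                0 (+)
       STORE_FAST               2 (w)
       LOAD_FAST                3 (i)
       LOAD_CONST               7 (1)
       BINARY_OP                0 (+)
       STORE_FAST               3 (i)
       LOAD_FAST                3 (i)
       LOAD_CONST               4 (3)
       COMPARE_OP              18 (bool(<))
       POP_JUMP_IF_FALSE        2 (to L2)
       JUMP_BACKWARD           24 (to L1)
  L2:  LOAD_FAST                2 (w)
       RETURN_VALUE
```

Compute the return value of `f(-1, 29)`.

LOAD_CONST → push 8. Stack: [8]
LOAD_FAST b → push 29. Stack: [8, 29]
LOAD_CONST → push 10. Stack: [8, 29, 10]
BINARY_OP + → 29 + 10 = 39. Stack: [8, 39]
BINARY_OP * → 8 * 39 = 312. Stack: [312]
STORE_FAST w → w=312. Stack: []
LOAD_CONST → push 0. Stack: [0]
STORE_FAST i → i=0. Stack: []
LOAD_FAST i → push 0. Stack: [0]
LOAD_CONST → push 3. Stack: [0, 3]
COMPARE_OP bool(<) → 0 vs 3 = True. Stack: [True]
POP_JUMP_IF_FALSE → pop True; no jump. Stack: []
LOAD_FAST w → push 312. Stack: [312]
LOAD_CONST → push 4. Stack: [312, 4]
BINARY_OP & → 312 & 4 = 0. Stack: [0]
STORE_FAST w → w=0. Stack: []
LOAD_CONST → push 5. Stack: [5]
STORE_FAST w → w=5. Stack: []
LOAD_FAST_LOAD_FAST w,w → push 5,5. Stack: [5, 5]
BINARY_OP + → 5 + 5 = 10. Stack: [10]
STORE_FAST w → w=10. Stack: []
LOAD_FAST i → push 0. Stack: [0]
LOAD_CONST → push 1. Stack: [0, 1]
BINARY_OP + → 0 + 1 = 1. Stack: [1]
STORE_FAST i → i=1. Stack: []
LOAD_FAST i → push 1. Stack: [1]
LOAD_CONST → push 3. Stack: [1, 3]
COMPARE_OP bool(<) → 1 vs 3 = True. Stack: [True]
POP_JUMP_IF_FALSE → pop True; no jump. Stack: []
LOAD_FAST w → push 10. Stack: [10]
LOAD_CONST → push 4. Stack: [10, 4]
BINARY_OP & → 10 & 4 = 0. Stack: [0]
STORE_FAST w → w=0. Stack: []
LOAD_CONST → push 5. Stack: [5]
STORE_FAST w → w=5. Stack: []
LOAD_FAST_LOAD_FAST w,w → push 5,5. Stack: [5, 5]
BINARY_OP + → 5 + 5 = 10. Stack: [10]
STORE_FAST w → w=10. Stack: []
LOAD_FAST i → push 1. Stack: [1]
LOAD_CONST → push 1. Stack: [1, 1]
BINARY_OP + → 1 + 1 = 2. Stack: [2]
STORE_FAST i → i=2. Stack: []
LOAD_FAST i → push 2. Stack: [2]
LOAD_CONST → push 3. Stack: [2, 3]
COMPARE_OP bool(<) → 2 vs 3 = True. Stack: [True]
POP_JUMP_IF_FALSE → pop True; no jump. Stack: []
LOAD_FAST w → push 10. Stack: [10]
LOAD_CONST → push 4. Stack: [10, 4]
BINARY_OP & → 10 & 4 = 0. Stack: [0]
STORE_FAST w → w=0. Stack: []
LOAD_CONST → push 5. Stack: [5]
STORE_FAST w → w=5. Stack: []
LOAD_FAST_LOAD_FAST w,w → push 5,5. Stack: [5, 5]
BINARY_OP + → 5 + 5 = 10. Stack: [10]
STORE_FAST w → w=10. Stack: []
LOAD_FAST i → push 2. Stack: [2]
LOAD_CONST → push 1. Stack: [2, 1]
BINARY_OP + → 2 + 1 = 3. Stack: [3]
STORE_FAST i → i=3. Stack: []
LOAD_FAST i → push 3. Stack: [3]
LOAD_CONST → push 3. Stack: [3, 3]
COMPARE_OP bool(<) → 3 vs 3 = False. Stack: [False]
POP_JUMP_IF_FALSE → pop False; jump. Stack: []
LOAD_FAST w → push 10. Stack: [10]
RETURN_VALUE → return 10.

10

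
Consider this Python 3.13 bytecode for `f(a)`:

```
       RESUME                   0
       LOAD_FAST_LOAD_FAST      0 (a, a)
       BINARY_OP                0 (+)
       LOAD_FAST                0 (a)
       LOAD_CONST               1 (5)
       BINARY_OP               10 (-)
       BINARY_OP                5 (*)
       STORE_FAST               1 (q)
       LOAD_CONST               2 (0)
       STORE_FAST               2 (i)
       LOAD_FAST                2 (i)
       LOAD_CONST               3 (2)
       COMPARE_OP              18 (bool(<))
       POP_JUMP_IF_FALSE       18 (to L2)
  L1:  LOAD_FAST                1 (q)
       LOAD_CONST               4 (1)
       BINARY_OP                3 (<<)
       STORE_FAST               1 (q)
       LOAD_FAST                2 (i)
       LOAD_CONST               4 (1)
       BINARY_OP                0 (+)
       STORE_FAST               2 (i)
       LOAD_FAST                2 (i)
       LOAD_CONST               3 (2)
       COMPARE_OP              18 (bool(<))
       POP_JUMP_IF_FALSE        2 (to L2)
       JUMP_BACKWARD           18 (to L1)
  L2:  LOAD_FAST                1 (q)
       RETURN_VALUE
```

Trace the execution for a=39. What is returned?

LOAD_FAST_LOAD_FAST a,a → push 39,39. Stack: [39, 39]
BINARY_OP + → 39 + 39 = 78. Stack: [78]
LOAD_FAST a → push 39. Stack: [78, 39]
LOAD_CONST → push 5. Stack: [78, 39, 5]
BINARY_OP - → 39 - 5 = 34. Stack: [78, 34]
BINARY_OP * → 78 * 34 = 2652. Stack: [2652]
STORE_FAST q → q=2652. Stack: []
LOAD_CONST → push 0. Stack: [0]
STORE_FAST i → i=0. Stack: []
LOAD_FAST i → push 0. Stack: [0]
LOAD_CONST → push 2. Stack: [0, 2]
COMPARE_OP bool(<) → 0 vs 2 = True. Stack: [True]
POP_JUMP_IF_FALSE → pop True; no jump. Stack: []
LOAD_FAST q → push 2652. Stack: [2652]
LOAD_CONST → push 1. Stack: [2652, 1]
BINARY_OP << → 2652 << 1 = 5304. Stack: [5304]
STORE_FAST q → q=5304. Stack: []
LOAD_FAST i → push 0. Stack: [0]
LOAD_CONST → push 1. Stack: [0, 1]
BINARY_OP + → 0 + 1 = 1. Stack: [1]
STORE_FAST i → i=1. Stack: []
LOAD_FAST i → push 1. Stack: [1]
LOAD_CONST → push 2. Stack: [1, 2]
COMPARE_OP bool(<) → 1 vs 2 = True. Stack: [True]
POP_JUMP_IF_FALSE → pop True; no jump. Stack: []
LOAD_FAST q → push 5304. Stack: [5304]
LOAD_CONST → push 1. Stack: [5304, 1]
BINARY_OP << → 5304 << 1 = 10608. Stack: [10608]
STORE_FAST q → q=10608. Stack: []
LOAD_FAST i → push 1. Stack: [1]
LOAD_CONST → push 1. Stack: [1, 1]
BINARY_OP + → 1 + 1 = 2. Stack: [2]
STORE_FAST i → i=2. Stack: []
LOAD_FAST i → push 2. Stack: [2]
LOAD_CONST → push 2. Stack: [2, 2]
COMPARE_OP bool(<) → 2 vs 2 = False. Stack: [False]
POP_JUMP_IF_FALSE → pop False; jump. Stack: []
LOAD_FAST q → push 10608. Stack: [10608]
RETURN_VALUE → return 10608.

10608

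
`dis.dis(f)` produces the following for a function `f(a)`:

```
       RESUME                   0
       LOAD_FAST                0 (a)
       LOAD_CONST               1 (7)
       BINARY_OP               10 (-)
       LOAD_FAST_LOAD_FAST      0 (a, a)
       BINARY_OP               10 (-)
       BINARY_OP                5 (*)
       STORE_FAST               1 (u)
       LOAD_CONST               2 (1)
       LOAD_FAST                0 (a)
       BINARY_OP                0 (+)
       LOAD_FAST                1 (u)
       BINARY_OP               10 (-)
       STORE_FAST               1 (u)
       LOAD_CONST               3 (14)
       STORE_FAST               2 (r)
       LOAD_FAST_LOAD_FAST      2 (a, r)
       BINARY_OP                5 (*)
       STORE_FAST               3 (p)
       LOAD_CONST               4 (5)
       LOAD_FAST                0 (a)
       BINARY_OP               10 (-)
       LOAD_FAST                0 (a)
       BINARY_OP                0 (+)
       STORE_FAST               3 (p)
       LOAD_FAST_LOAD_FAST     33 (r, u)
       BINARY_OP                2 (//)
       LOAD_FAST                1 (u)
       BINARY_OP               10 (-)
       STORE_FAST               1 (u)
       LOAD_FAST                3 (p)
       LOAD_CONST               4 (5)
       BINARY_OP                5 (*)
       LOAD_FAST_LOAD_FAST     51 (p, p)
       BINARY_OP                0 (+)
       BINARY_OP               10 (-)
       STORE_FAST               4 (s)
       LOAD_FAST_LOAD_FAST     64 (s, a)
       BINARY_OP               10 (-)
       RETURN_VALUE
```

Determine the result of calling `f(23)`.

LOAD_FAST a → push 23. Stack: [23]
LOAD_CONST → push 7. Stack: [23, 7]
BINARY_OP - → 23 - 7 = 16. Stack: [16]
LOAD_FAST_LOAD_FAST a,a → push 23,23. Stack: [16, 23, 23]
BINARY_OP - → 23 - 23 = 0. Stack: [16, 0]
BINARY_OP * → 16 * 0 = 0. Stack: [0]
STORE_FAST u → u=0. Stack: []
LOAD_CONST → push 1. Stack: [1]
LOAD_FAST a → push 23. Stack: [1, 23]
BINARY_OP + → 1 + 23 = 24. Stack: [24]
LOAD_FAST u → push 0. Stack: [24, 0]
BINARY_OP - → 24 - 0 = 24. Stack: [24]
STORE_FAST u → u=24. Stack: []
LOAD_CONST → push 14. Stack: [14]
STORE_FAST r → r=14. Stack: []
LOAD_FAST_LOAD_FAST a,r → push 23,14. Stack: [23, 14]
BINARY_OP * → 23 * 14 = 322. Stack: [322]
STORE_FAST p → p=322. Stack: []
LOAD_CONST → push 5. Stack: [5]
LOAD_FAST a → push 23. Stack: [5, 23]
BINARY_OP - → 5 - 23 = -18. Stack: [-18]
LOAD_FAST a → push 23. Stack: [-18, 23]
BINARY_OP + → -18 + 23 = 5. Stack: [5]
STORE_FAST p → p=5. Stack: []
LOAD_FAST_LOAD_FAST r,u → push 14,24. Stack: [14, 24]
BINARY_OP // → 14 // 24 = 0. Stack: [0]
LOAD_FAST u → push 24. Stack: [0, 24]
BINARY_OP - → 0 - 24 = -24. Stack: [-24]
STORE_FAST u → u=-24. Stack: []
LOAD_FAST p → push 5. Stack: [5]
LOAD_CONST → push 5. Stack: [5, 5]
BINARY_OP * → 5 * 5 = 25. Stack: [25]
LOAD_FAST_LOAD_FAST p,p → push 5,5. Stack: [25, 5, 5]
BINARY_OP + → 5 + 5 = 10. Stack: [25, 10]
BINARY_OP - → 25 - 10 = 15. Stack: [15]
STORE_FAST s → s=15. Stack: []
LOAD_FAST_LOAD_FAST s,a → push 15,23. Stack: [15, 23]
BINARY_OP - → 15 - 23 = -8. Stack: [-8]
RETURN_VALUE → return -8.

-8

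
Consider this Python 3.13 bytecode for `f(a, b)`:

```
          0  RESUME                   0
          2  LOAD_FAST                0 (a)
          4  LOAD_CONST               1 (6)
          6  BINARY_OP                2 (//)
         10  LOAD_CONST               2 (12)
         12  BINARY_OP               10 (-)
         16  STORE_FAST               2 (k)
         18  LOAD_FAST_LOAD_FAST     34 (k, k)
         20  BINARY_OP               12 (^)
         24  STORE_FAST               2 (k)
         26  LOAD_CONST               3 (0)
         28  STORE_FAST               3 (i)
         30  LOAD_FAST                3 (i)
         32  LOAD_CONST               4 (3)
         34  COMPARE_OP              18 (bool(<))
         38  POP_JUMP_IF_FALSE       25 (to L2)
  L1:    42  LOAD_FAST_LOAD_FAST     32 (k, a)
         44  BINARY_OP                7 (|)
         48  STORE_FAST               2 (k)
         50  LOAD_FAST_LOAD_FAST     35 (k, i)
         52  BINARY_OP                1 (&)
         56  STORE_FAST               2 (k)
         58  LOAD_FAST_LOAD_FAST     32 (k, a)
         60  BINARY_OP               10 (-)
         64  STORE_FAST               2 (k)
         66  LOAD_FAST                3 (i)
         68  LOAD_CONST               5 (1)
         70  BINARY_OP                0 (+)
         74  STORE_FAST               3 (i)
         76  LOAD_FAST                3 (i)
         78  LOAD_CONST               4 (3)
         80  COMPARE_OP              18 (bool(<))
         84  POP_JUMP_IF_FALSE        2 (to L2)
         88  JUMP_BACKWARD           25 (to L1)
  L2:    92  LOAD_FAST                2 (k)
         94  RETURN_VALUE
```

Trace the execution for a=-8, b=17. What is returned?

LOAD_FAST a → push -8
LOAD_CONST → push 6
BINARY_OP // → -8 // 6 = -2
LOAD_CONST → push 12
BINARY_OP - → -2 - 12 = -14
STORE_FAST k → k=-14
LOAD_FAST_LOAD_FAST k,k → push -14,-14
BINARY_OP ^ → -14 ^ -14 = 0
STORE_FAST k → k=0
LOAD_CONST → push 0
STORE_FAST i → i=0
LOAD_FAST i → push 0
LOAD_CONST → push 3
COMPARE_OP bool(<) → 0 vs 3 = True
POP_JUMP_IF_FALSE → pop True; no jump
LOAD_FAST_LOAD_FAST k,a → push 0,-8
BINARY_OP | → 0 | -8 = -8
STORE_FAST k → k=-8
LOAD_FAST_LOAD_FAST k,i → push -8,0
BINARY_OP & → -8 & 0 = 0
STORE_FAST k → k=0
LOAD_FAST_LOAD_FAST k,a → push 0,-8
BINARY_OP - → 0 - -8 = 8
STORE_FAST k → k=8
LOAD_FAST i → push 0
LOAD_CONST → push 1
BINARY_OP + → 0 + 1 = 1
STORE_FAST i → i=1
LOAD_FAST i → push 1
LOAD_CONST → push 3
COMPARE_OP bool(<) → 1 vs 3 = True
POP_JUMP_IF_FALSE → pop True; no jump
LOAD_FAST_LOAD_FAST k,a → push 8,-8
BINARY_OP | → 8 | -8 = -8
STORE_FAST k → k=-8
LOAD_FAST_LOAD_FAST k,i → push -8,1
BINARY_OP & → -8 & 1 = 0
STORE_FAST k → k=0
LOAD_FAST_LOAD_FAST k,a → push 0,-8
BINARY_OP - → 0 - -8 = 8
STORE_FAST k → k=8
LOAD_FAST i → push 1
LOAD_CONST → push 1
BINARY_OP + → 1 + 1 = 2
STORE_FAST i → i=2
LOAD_FAST i → push 2
LOAD_CONST → push 3
COMPARE_OP bool(<) → 2 vs 3 = True
POP_JUMP_IF_FALSE → pop True; no jump
LOAD_FAST_LOAD_FAST k,a → push 8,-8
BINARY_OP | → 8 | -8 = -8
STORE_FAST k → k=-8
LOAD_FAST_LOAD_FAST k,i → push -8,2
BINARY_OP & → -8 & 2 = 0
STORE_FAST k → k=0
LOAD_FAST_LOAD_FAST k,a → push 0,-8
BINARY_OP - → 0 - -8 = 8
STORE_FAST k → k=8
LOAD_FAST i → push 2
LOAD_CONST → push 1
BINARY_OP + → 2 + 1 = 3
STORE_FAST i → i=3
LOAD_FAST i → push 3
LOAD_CONST → push 3
COMPARE_OP bool(<) → 3 vs 3 = False
POP_JUMP_IF_FALSE → pop False; jump
LOAD_FAST k → push 8
RETURN_VALUE → return 8.

8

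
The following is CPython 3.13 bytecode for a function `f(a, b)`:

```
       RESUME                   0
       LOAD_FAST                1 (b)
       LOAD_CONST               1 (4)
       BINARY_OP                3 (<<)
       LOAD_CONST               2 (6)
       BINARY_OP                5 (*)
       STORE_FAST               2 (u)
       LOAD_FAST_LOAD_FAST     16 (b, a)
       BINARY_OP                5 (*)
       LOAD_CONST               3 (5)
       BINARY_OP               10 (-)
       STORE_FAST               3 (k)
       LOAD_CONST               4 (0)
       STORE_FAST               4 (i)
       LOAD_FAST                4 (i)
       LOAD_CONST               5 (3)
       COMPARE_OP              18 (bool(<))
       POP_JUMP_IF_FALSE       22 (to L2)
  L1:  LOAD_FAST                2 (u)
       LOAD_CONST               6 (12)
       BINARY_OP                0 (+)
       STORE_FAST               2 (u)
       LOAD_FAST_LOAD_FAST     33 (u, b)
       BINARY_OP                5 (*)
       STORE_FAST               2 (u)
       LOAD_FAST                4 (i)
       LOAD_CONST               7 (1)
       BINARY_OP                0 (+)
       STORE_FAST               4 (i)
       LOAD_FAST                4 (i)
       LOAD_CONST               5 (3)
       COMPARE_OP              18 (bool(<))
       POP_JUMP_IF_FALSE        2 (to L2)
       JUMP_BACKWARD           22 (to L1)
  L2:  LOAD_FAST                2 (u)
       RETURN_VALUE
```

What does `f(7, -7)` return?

LOAD_FAST b → push -7
LOAD_CONST → push 4
BINARY_OP << → -7 << 4 = -112
LOAD_CONST → push 6
BINARY_OP * → -112 * 6 = -672
STORE_FAST u → u=-672
LOAD_FAST_LOAD_FAST b,a → push -7,7
BINARY_OP * → -7 * 7 = -49
LOAD_CONST → push 5
BINARY_OP - → -49 - 5 = -54
STORE_FAST k → k=-54
LOAD_CONST → push 0
STORE_FAST i → i=0
LOAD_FAST i → push 0
LOAD_CONST → push 3
COMPARE_OP bool(<) → 0 vs 3 = True
POP_JUMP_IF_FALSE → pop True; no jump
LOAD_FAST u → push -672
LOAD_CONST → push 12
BINARY_OP + → -672 + 12 = -660
STORE_FAST u → u=-660
LOAD_FAST_LOAD_FAST u,b → push -660,-7
BINARY_OP * → -660 * -7 = 4620
STORE_FAST u → u=4620
LOAD_FAST i → push 0
LOAD_CONST → push 1
BINARY_OP + → 0 + 1 = 1
STORE_FAST i → i=1
LOAD_FAST i → push 1
LOAD_CONST → push 3
COMPARE_OP bool(<) → 1 vs 3 = True
POP_JUMP_IF_FALSE → pop True; no jump
LOAD_FAST u → push 4620
LOAD_CONST → push 12
BINARY_OP + → 4620 + 12 = 4632
STORE_FAST u → u=4632
LOAD_FAST_LOAD_FAST u,b → push 4632,-7
BINARY_OP * → 4632 * -7 = -32424
STORE_FAST u → u=-32424
LOAD_FAST i → push 1
LOAD_CONST → push 1
BINARY_OP + → 1 + 1 = 2
STORE_FAST i → i=2
LOAD_FAST i → push 2
LOAD_CONST → push 3
COMPARE_OP bool(<) → 2 vs 3 = True
POP_JUMP_IF_FALSE → pop True; no jump
LOAD_FAST u → push -32424
LOAD_CONST → push 12
BINARY_OP + → -32424 + 12 = -32412
STORE_FAST u → u=-32412
LOAD_FAST_LOAD_FAST u,b → push -32412,-7
BINARY_OP * → -32412 * -7 = 226884
STORE_FAST u → u=226884
LOAD_FAST i → push 2
LOAD_CONST → push 1
BINARY_OP + → 2 + 1 = 3
STORE_FAST i → i=3
LOAD_FAST i → push 3
LOAD_CONST → push 3
COMPARE_OP bool(<) → 3 vs 3 = False
POP_JUMP_IF_FALSE → pop False; jump
LOAD_FAST u → push 226884
RETURN_VALUE → return 226884.

226884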